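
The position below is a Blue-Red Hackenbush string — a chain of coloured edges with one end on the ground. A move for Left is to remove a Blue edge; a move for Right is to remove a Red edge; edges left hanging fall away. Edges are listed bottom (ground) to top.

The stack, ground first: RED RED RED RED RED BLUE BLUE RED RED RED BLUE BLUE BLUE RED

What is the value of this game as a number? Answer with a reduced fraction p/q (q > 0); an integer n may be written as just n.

Prefix values for RED RED RED RED RED BLUE BLUE RED RED RED BLUE BLUE BLUE RED via {L|R} + simplicity:
G_1 [R]  L=[none]  R=[0]  = -1
G_2 [RR]  L=[none]  R=[-1,0]  = -2
G_3 [RRR]  L=[none]  R=[-2,-1,0]  = -3
G_4 [RRRR]  L=[none]  R=[-3,-2,-1,0]  = -4
G_5 [RRRRR]  L=[none]  R=[-4,-3,-2,-1,0]  = -5
G_6 [RRRRRB]  L=[-5]  R=[-4,-3,-2,-1,0]  = -9/2
G_7 [RRRRRBB]  L=[-5,-9/2]  R=[-4,-3,-2,-1,0]  = -17/4
G_8 [RRRRRBBR]  L=[-5,-9/2]  R=[-17/4,-4,-3,-2,-1,0]  = -35/8
G_9 [RRRRRBBRR]  L=[-5,-9/2]  R=[-35/8,-17/4,-4,-3,-2,-1,0]  = -71/16
G_10 [RRRRRBBRRR]  L=[-5,-9/2]  R=[-71/16,-35/8,-17/4,-4,-3,-2,-1,0]  = -143/32
G_11 [RRRRRBBRRRB]  L=[-5,-9/2,-143/32]  R=[-71/16,-35/8,-17/4,-4,-3,-2,-1,0]  = -285/64
G_12 [RRRRRBBRRRBB]  L=[-5,-9/2,-143/32,-285/64]  R=[-71/16,-35/8,-17/4,-4,-3,-2,-1,0]  = -569/128
G_13 [RRRRRBBRRRBBB]  L=[-5,-9/2,-143/32,-285/64,-569/128]  R=[-71/16,-35/8,-17/4,-4,-3,-2,-1,0]  = -1137/256
G_14 [RRRRRBBRRRBBBR]  L=[-5,-9/2,-143/32,-285/64,-569/128]  R=[-1137/256,-71/16,-35/8,-17/4,-4,-3,-2,-1,0]  = -2275/512

-2275/512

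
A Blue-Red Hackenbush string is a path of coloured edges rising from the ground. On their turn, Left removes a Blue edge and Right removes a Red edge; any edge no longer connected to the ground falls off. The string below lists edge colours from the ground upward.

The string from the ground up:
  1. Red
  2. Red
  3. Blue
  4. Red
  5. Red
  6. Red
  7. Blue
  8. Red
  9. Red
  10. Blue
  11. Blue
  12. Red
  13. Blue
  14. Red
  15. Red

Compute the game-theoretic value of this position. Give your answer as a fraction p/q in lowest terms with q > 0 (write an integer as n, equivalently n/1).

-15767/8192

Recurse on prefixes of the 15-edge string Red Red Blue Red Red Red Blue Red Red Blue Blue Red Blue Red Red:
edge 1 of 15 (Red): { (no moves) | 0 } — -1
edge 2 of 15 (Red): { (no moves) | -1, 0 } — -2
edge 3 of 15 (Blue): { -2 | -1, 0 } — -3/2
edge 4 of 15 (Red): { -2 | -3/2, -1, 0 } — -7/4
edge 5 of 15 (Red): { -2 | -7/4, -3/2, -1, 0 } — -15/8
edge 6 of 15 (Red): { -2 | -15/8, -7/4, -3/2, -1, 0 } — -31/16
edge 7 of 15 (Blue): { -2, -31/16 | -15/8, -7/4, -3/2, -1, 0 } — -61/32
edge 8 of 15 (Red): { -2, -31/16 | -61/32, -15/8, -7/4, -3/2, -1, 0 } — -123/64
edge 9 of 15 (Red): { -2, -31/16 | -123/64, -61/32, -15/8, -7/4, -3/2, -1, 0 } — -247/128
edge 10 of 15 (Blue): { -2, -31/16, -247/128 | -123/64, -61/32, -15/8, -7/4, -3/2, -1, 0 } — -493/256
edge 11 of 15 (Blue): { -2, -31/16, -247/128, -493/256 | -123/64, -61/32, -15/8, -7/4, -3/2, -1, 0 } — -985/512
edge 12 of 15 (Red): { -2, -31/16, -247/128, -493/256 | -985/512, -123/64, -61/32, -15/8, -7/4, -3/2, -1, 0 } — -1971/1024
edge 13 of 15 (Blue): { -2, -31/16, -247/128, -493/256, -1971/1024 | -985/512, -123/64, -61/32, -15/8, -7/4, -3/2, -1, 0 } — -3941/2048
edge 14 of 15 (Red): { -2, -31/16, -247/128, -493/256, -1971/1024 | -3941/2048, -985/512, -123/64, -61/32, -15/8, -7/4, -3/2, -1, 0 } — -7883/4096
edge 15 of 15 (Red): { -2, -31/16, -247/128, -493/256, -1971/1024 | -7883/4096, -3941/2048, -985/512, -123/64, -61/32, -15/8, -7/4, -3/2, -1, 0 } — -15767/8192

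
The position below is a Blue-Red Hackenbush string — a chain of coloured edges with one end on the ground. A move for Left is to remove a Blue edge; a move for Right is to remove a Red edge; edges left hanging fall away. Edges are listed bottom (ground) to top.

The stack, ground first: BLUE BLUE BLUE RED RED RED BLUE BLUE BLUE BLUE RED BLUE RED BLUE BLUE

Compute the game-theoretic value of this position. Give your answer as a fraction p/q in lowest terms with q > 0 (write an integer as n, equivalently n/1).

9175/4096

Prefix values for BLUE BLUE BLUE RED RED RED BLUE BLUE BLUE BLUE RED BLUE RED BLUE BLUE via {L|R} + simplicity:
B: Left { 0 }, Right { (no moves) } ⇒ simplest 1
BB: Left { 0; 1 }, Right { (no moves) } ⇒ simplest 2
BBB: Left { 0; 1; 2 }, Right { (no moves) } ⇒ simplest 3
BBBR: Left { 0; 1; 2 }, Right { 3 } ⇒ simplest 5/2
BBBRR: Left { 0; 1; 2 }, Right { 5/2; 3 } ⇒ simplest 9/4
BBBRRR: Left { 0; 1; 2 }, Right { 9/4; 5/2; 3 } ⇒ simplest 17/8
BBBRRRB: Left { 0; 1; 2; 17/8 }, Right { 9/4; 5/2; 3 } ⇒ simplest 35/16
BBBRRRBB: Left { 0; 1; 2; 17/8; 35/16 }, Right { 9/4; 5/2; 3 } ⇒ simplest 71/32
BBBRRRBBB: Left { 0; 1; 2; 17/8; 35/16; 71/32 }, Right { 9/4; 5/2; 3 } ⇒ simplest 143/64
BBBRRRBBBB: Left { 0; 1; 2; 17/8; 35/16; 71/32; 143/64 }, Right { 9/4; 5/2; 3 } ⇒ simplest 287/128
BBBRRRBBBBR: Left { 0; 1; 2; 17/8; 35/16; 71/32; 143/64 }, Right { 287/128; 9/4; 5/2; 3 } ⇒ simplest 573/256
BBBRRRBBBBRB: Left { 0; 1; 2; 17/8; 35/16; 71/32; 143/64; 573/256 }, Right { 287/128; 9/4; 5/2; 3 } ⇒ simplest 1147/512
BBBRRRBBBBRBR: Left { 0; 1; 2; 17/8; 35/16; 71/32; 143/64; 573/256 }, Right { 1147/512; 287/128; 9/4; 5/2; 3 } ⇒ simplest 2293/1024
BBBRRRBBBBRBRB: Left { 0; 1; 2; 17/8; 35/16; 71/32; 143/64; 573/256; 2293/1024 }, Right { 1147/512; 287/128; 9/4; 5/2; 3 } ⇒ simplest 4587/2048
BBBRRRBBBBRBRBB: Left { 0; 1; 2; 17/8; 35/16; 71/32; 143/64; 573/256; 2293/1024; 4587/2048 }, Right { 1147/512; 287/128; 9/4; 5/2; 3 } ⇒ simplest 9175/4096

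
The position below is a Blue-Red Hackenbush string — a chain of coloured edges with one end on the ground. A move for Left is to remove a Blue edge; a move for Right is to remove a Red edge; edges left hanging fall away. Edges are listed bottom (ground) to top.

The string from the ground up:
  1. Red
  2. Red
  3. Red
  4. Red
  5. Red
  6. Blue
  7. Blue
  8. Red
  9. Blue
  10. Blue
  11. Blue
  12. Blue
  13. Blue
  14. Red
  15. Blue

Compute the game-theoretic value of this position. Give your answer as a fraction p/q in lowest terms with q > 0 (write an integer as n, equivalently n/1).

value_1 [R]  L=[]  R=[0]  = -1
value_2 [RR]  L=[]  R=[-1, 0]  = -2
value_3 [RRR]  L=[]  R=[-2, -1, 0]  = -3
value_4 [RRRR]  L=[]  R=[-3, -2, -1, 0]  = -4
value_5 [RRRRR]  L=[]  R=[-4, -3, -2, -1, 0]  = -5
value_6 [RRRRRB]  L=[-5]  R=[-4, -3, -2, -1, 0]  = -9/2
value_7 [RRRRRBB]  L=[-5, -9/2]  R=[-4, -3, -2, -1, 0]  = -17/4
value_8 [RRRRRBBR]  L=[-5, -9/2]  R=[-17/4, -4, -3, -2, -1, 0]  = -35/8
value_9 [RRRRRBBRB]  L=[-5, -9/2, -35/8]  R=[-17/4, -4, -3, -2, -1, 0]  = -69/16
value_10 [RRRRRBBRBB]  L=[-5, -9/2, -35/8, -69/16]  R=[-17/4, -4, -3, -2, -1, 0]  = -137/32
value_11 [RRRRRBBRBBB]  L=[-5, -9/2, -35/8, -69/16, -137/32]  R=[-17/4, -4, -3, -2, -1, 0]  = -273/64
value_12 [RRRRRBBRBBBB]  L=[-5, -9/2, -35/8, -69/16, -137/32, -273/64]  R=[-17/4, -4, -3, -2, -1, 0]  = -545/128
value_13 [RRRRRBBRBBBBB]  L=[-5, -9/2, -35/8, -69/16, -137/32, -273/64, -545/128]  R=[-17/4, -4, -3, -2, -1, 0]  = -1089/256
value_14 [RRRRRBBRBBBBBR]  L=[-5, -9/2, -35/8, -69/16, -137/32, -273/64, -545/128]  R=[-1089/256, -17/4, -4, -3, -2, -1, 0]  = -2179/512
value_15 [RRRRRBBRBBBBBRB]  L=[-5, -9/2, -35/8, -69/16, -137/32, -273/64, -545/128, -2179/512]  R=[-1089/256, -17/4, -4, -3, -2, -1, 0]  = -4357/1024

-4357/1024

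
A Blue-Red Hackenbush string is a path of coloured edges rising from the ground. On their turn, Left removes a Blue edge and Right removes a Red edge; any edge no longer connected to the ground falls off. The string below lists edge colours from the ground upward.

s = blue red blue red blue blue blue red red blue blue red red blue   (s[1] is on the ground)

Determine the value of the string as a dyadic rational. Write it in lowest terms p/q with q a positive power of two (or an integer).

v_1 [b]  L=[0]  R=[—]  -> 1
v_2 [br]  L=[0]  R=[1]  -> 1/2
v_3 [brb]  L=[0 1/2]  R=[1]  -> 3/4
v_4 [brbr]  L=[0 1/2]  R=[3/4 1]  -> 5/8
v_5 [brbrb]  L=[0 1/2 5/8]  R=[3/4 1]  -> 11/16
v_6 [brbrbb]  L=[0 1/2 5/8 11/16]  R=[3/4 1]  -> 23/32
v_7 [brbrbbb]  L=[0 1/2 5/8 11/16 23/32]  R=[3/4 1]  -> 47/64
v_8 [brbrbbbr]  L=[0 1/2 5/8 11/16 23/32]  R=[47/64 3/4 1]  -> 93/128
v_9 [brbrbbbrr]  L=[0 1/2 5/8 11/16 23/32]  R=[93/128 47/64 3/4 1]  -> 185/256
v_10 [brbrbbbrrb]  L=[0 1/2 5/8 11/16 23/32 185/256]  R=[93/128 47/64 3/4 1]  -> 371/512
v_11 [brbrbbbrrbb]  L=[0 1/2 5/8 11/16 23/32 185/256 371/512]  R=[93/128 47/64 3/4 1]  -> 743/1024
v_12 [brbrbbbrrbbr]  L=[0 1/2 5/8 11/16 23/32 185/256 371/512]  R=[743/1024 93/128 47/64 3/4 1]  -> 1485/2048
v_13 [brbrbbbrrbbrr]  L=[0 1/2 5/8 11/16 23/32 185/256 371/512]  R=[1485/2048 743/1024 93/128 47/64 3/4 1]  -> 2969/4096
v_14 [brbrbbbrrbbrrb]  L=[0 1/2 5/8 11/16 23/32 185/256 371/512 2969/4096]  R=[1485/2048 743/1024 93/128 47/64 3/4 1]  -> 5939/8192

5939/8192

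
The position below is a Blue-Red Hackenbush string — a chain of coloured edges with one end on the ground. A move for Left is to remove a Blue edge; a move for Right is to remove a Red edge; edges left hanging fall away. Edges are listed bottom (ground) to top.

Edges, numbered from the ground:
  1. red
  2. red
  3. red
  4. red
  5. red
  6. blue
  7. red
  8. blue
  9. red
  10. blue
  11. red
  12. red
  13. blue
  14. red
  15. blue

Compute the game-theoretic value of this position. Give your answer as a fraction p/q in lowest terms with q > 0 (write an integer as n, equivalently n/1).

edge 1 of 15 (red): {  | 0 } gives -1
edge 2 of 15 (red): {  | -1; 0 } gives -2
edge 3 of 15 (red): {  | -2; -1; 0 } gives -3
edge 4 of 15 (red): {  | -3; -2; -1; 0 } gives -4
edge 5 of 15 (red): {  | -4; -3; -2; -1; 0 } gives -5
edge 6 of 15 (blue): { -5 | -4; -3; -2; -1; 0 } gives -9/2
edge 7 of 15 (red): { -5 | -9/2; -4; -3; -2; -1; 0 } gives -19/4
edge 8 of 15 (blue): { -5; -19/4 | -9/2; -4; -3; -2; -1; 0 } gives -37/8
edge 9 of 15 (red): { -5; -19/4 | -37/8; -9/2; -4; -3; -2; -1; 0 } gives -75/16
edge 10 of 15 (blue): { -5; -19/4; -75/16 | -37/8; -9/2; -4; -3; -2; -1; 0 } gives -149/32
edge 11 of 15 (red): { -5; -19/4; -75/16 | -149/32; -37/8; -9/2; -4; -3; -2; -1; 0 } gives -299/64
edge 12 of 15 (red): { -5; -19/4; -75/16 | -299/64; -149/32; -37/8; -9/2; -4; -3; -2; -1; 0 } gives -599/128
edge 13 of 15 (blue): { -5; -19/4; -75/16; -599/128 | -299/64; -149/32; -37/8; -9/2; -4; -3; -2; -1; 0 } gives -1197/256
edge 14 of 15 (red): { -5; -19/4; -75/16; -599/128 | -1197/256; -299/64; -149/32; -37/8; -9/2; -4; -3; -2; -1; 0 } gives -2395/512
edge 15 of 15 (blue): { -5; -19/4; -75/16; -599/128; -2395/512 | -1197/256; -299/64; -149/32; -37/8; -9/2; -4; -3; -2; -1; 0 } gives -4789/1024

-4789/1024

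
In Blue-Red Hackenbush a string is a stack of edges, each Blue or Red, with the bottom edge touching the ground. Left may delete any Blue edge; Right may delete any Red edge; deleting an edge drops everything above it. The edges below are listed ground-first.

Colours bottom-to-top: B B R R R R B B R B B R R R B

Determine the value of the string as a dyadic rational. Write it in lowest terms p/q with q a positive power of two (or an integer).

Recurse on prefixes of the 15-edge string B B R R R R B B R B B R R R B:
step 1: add B to get B; options L={ 0 } R={ ∅ } ⇒ 1
step 2: add B to get BB; options L={ 0 1 } R={ ∅ } ⇒ 2
step 3: add R to get BBR; options L={ 0 1 } R={ 2 } ⇒ 3/2
step 4: add R to get BBRR; options L={ 0 1 } R={ 3/2 2 } ⇒ 5/4
step 5: add R to get BBRRR; options L={ 0 1 } R={ 5/4 3/2 2 } ⇒ 9/8
step 6: add R to get BBRRRR; options L={ 0 1 } R={ 9/8 5/4 3/2 2 } ⇒ 17/16
step 7: add B to get BBRRRRB; options L={ 0 1 17/16 } R={ 9/8 5/4 3/2 2 } ⇒ 35/32
step 8: add B to get BBRRRRBB; options L={ 0 1 17/16 35/32 } R={ 9/8 5/4 3/2 2 } ⇒ 71/64
step 9: add R to get BBRRRRBBR; options L={ 0 1 17/16 35/32 } R={ 71/64 9/8 5/4 3/2 2 } ⇒ 141/128
step 10: add B to get BBRRRRBBRB; options L={ 0 1 17/16 35/32 141/128 } R={ 71/64 9/8 5/4 3/2 2 } ⇒ 283/256
step 11: add B to get BBRRRRBBRBB; options L={ 0 1 17/16 35/32 141/128 283/256 } R={ 71/64 9/8 5/4 3/2 2 } ⇒ 567/512
step 12: add R to get BBRRRRBBRBBR; options L={ 0 1 17/16 35/32 141/128 283/256 } R={ 567/512 71/64 9/8 5/4 3/2 2 } ⇒ 1133/1024
step 13: add R to get BBRRRRBBRBBRR; options L={ 0 1 17/16 35/32 141/128 283/256 } R={ 1133/1024 567/512 71/64 9/8 5/4 3/2 2 } ⇒ 2265/2048
step 14: add R to get BBRRRRBBRBBRRR; options L={ 0 1 17/16 35/32 141/128 283/256 } R={ 2265/2048 1133/1024 567/512 71/64 9/8 5/4 3/2 2 } ⇒ 4529/4096
step 15: add B to get BBRRRRBBRBBRRRB; options L={ 0 1 17/16 35/32 141/128 283/256 4529/4096 } R={ 2265/2048 1133/1024 567/512 71/64 9/8 5/4 3/2 2 } ⇒ 9059/8192

9059/8192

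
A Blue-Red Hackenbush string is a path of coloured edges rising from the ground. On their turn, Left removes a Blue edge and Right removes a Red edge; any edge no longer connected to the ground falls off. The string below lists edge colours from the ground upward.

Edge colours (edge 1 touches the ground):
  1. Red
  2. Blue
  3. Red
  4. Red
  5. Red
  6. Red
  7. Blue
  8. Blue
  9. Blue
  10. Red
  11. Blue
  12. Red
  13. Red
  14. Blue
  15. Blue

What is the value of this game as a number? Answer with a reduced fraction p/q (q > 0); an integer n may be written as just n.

-15449/16384

Recurse on prefixes of the 15-edge string Red Blue Red Red Red Red Blue Blue Blue Red Blue Red Red Blue Blue:
value(R) = { — | 0 } -> -1
value(RB) = { -1 | 0 } -> -1/2
value(RBR) = { -1 | -1/2, 0 } -> -3/4
value(RBRR) = { -1 | -3/4, -1/2, 0 } -> -7/8
value(RBRRR) = { -1 | -7/8, -3/4, -1/2, 0 } -> -15/16
value(RBRRRR) = { -1 | -15/16, -7/8, -3/4, -1/2, 0 } -> -31/32
value(RBRRRRB) = { -1, -31/32 | -15/16, -7/8, -3/4, -1/2, 0 } -> -61/64
value(RBRRRRBB) = { -1, -31/32, -61/64 | -15/16, -7/8, -3/4, -1/2, 0 } -> -121/128
value(RBRRRRBBB) = { -1, -31/32, -61/64, -121/128 | -15/16, -7/8, -3/4, -1/2, 0 } -> -241/256
value(RBRRRRBBBR) = { -1, -31/32, -61/64, -121/128 | -241/256, -15/16, -7/8, -3/4, -1/2, 0 } -> -483/512
value(RBRRRRBBBRB) = { -1, -31/32, -61/64, -121/128, -483/512 | -241/256, -15/16, -7/8, -3/4, -1/2, 0 } -> -965/1024
value(RBRRRRBBBRBR) = { -1, -31/32, -61/64, -121/128, -483/512 | -965/1024, -241/256, -15/16, -7/8, -3/4, -1/2, 0 } -> -1931/2048
value(RBRRRRBBBRBRR) = { -1, -31/32, -61/64, -121/128, -483/512 | -1931/2048, -965/1024, -241/256, -15/16, -7/8, -3/4, -1/2, 0 } -> -3863/4096
value(RBRRRRBBBRBRRB) = { -1, -31/32, -61/64, -121/128, -483/512, -3863/4096 | -1931/2048, -965/1024, -241/256, -15/16, -7/8, -3/4, -1/2, 0 } -> -7725/8192
value(RBRRRRBBBRBRRBB) = { -1, -31/32, -61/64, -121/128, -483/512, -3863/4096, -7725/8192 | -1931/2048, -965/1024, -241/256, -15/16, -7/8, -3/4, -1/2, 0 } -> -15449/16384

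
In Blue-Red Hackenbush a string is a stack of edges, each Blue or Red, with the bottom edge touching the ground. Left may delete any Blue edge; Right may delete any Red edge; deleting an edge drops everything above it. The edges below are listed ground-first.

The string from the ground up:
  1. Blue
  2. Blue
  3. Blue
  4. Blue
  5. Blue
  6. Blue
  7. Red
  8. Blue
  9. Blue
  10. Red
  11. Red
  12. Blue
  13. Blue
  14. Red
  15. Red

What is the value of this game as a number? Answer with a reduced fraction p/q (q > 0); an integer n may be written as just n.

2969/512

B: Left { 0 }, Right { · } => simplest 1
BB: Left { 0,1 }, Right { · } => simplest 2
BBB: Left { 0,1,2 }, Right { · } => simplest 3
BBBB: Left { 0,1,2,3 }, Right { · } => simplest 4
BBBBB: Left { 0,1,2,3,4 }, Right { · } => simplest 5
BBBBBB: Left { 0,1,2,3,4,5 }, Right { · } => simplest 6
BBBBBBR: Left { 0,1,2,3,4,5 }, Right { 6 } => simplest 11/2
BBBBBBRB: Left { 0,1,2,3,4,5,11/2 }, Right { 6 } => simplest 23/4
BBBBBBRBB: Left { 0,1,2,3,4,5,11/2,23/4 }, Right { 6 } => simplest 47/8
BBBBBBRBBR: Left { 0,1,2,3,4,5,11/2,23/4 }, Right { 47/8,6 } => simplest 93/16
BBBBBBRBBRR: Left { 0,1,2,3,4,5,11/2,23/4 }, Right { 93/16,47/8,6 } => simplest 185/32
BBBBBBRBBRRB: Left { 0,1,2,3,4,5,11/2,23/4,185/32 }, Right { 93/16,47/8,6 } => simplest 371/64
BBBBBBRBBRRBB: Left { 0,1,2,3,4,5,11/2,23/4,185/32,371/64 }, Right { 93/16,47/8,6 } => simplest 743/128
BBBBBBRBBRRBBR: Left { 0,1,2,3,4,5,11/2,23/4,185/32,371/64 }, Right { 743/128,93/16,47/8,6 } => simplest 1485/256
BBBBBBRBBRRBBRR: Left { 0,1,2,3,4,5,11/2,23/4,185/32,371/64 }, Right { 1485/256,743/128,93/16,47/8,6 } => simplest 2969/512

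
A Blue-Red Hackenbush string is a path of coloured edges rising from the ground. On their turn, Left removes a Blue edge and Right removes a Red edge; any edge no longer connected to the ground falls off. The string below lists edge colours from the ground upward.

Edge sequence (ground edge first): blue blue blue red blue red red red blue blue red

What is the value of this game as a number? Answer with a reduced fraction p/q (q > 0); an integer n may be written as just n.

Build v(s[:k]) for k = 1..11, string s = blue blue blue red blue red red red blue blue red.
b: Left { 0 }, Right { ∅ } → simplest 1
bb: Left { 0; 1 }, Right { ∅ } → simplest 2
bbb: Left { 0; 1; 2 }, Right { ∅ } → simplest 3
bbbr: Left { 0; 1; 2 }, Right { 3 } → simplest 5/2
bbbrb: Left { 0; 1; 2; 5/2 }, Right { 3 } → simplest 11/4
bbbrbr: Left { 0; 1; 2; 5/2 }, Right { 11/4; 3 } → simplest 21/8
bbbrbrr: Left { 0; 1; 2; 5/2 }, Right { 21/8; 11/4; 3 } → simplest 41/16
bbbrbrrr: Left { 0; 1; 2; 5/2 }, Right { 41/16; 21/8; 11/4; 3 } → simplest 81/32
bbbrbrrrb: Left { 0; 1; 2; 5/2; 81/32 }, Right { 41/16; 21/8; 11/4; 3 } → simplest 163/64
bbbrbrrrbb: Left { 0; 1; 2; 5/2; 81/32; 163/64 }, Right { 41/16; 21/8; 11/4; 3 } → simplest 327/128
bbbrbrrrbbr: Left { 0; 1; 2; 5/2; 81/32; 163/64 }, Right { 327/128; 41/16; 21/8; 11/4; 3 } → simplest 653/256

653/256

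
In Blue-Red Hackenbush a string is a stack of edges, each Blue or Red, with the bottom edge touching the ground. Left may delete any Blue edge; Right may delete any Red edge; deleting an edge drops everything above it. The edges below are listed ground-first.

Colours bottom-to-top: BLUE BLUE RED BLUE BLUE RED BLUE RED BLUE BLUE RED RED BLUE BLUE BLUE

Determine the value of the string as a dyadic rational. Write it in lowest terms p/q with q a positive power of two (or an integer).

Prefix values for BLUE BLUE RED BLUE BLUE RED BLUE RED BLUE BLUE RED RED BLUE BLUE BLUE via {L|R} + simplicity:
edge 1 of 15 (BLUE): { 0 | none } => 1
edge 2 of 15 (BLUE): { 0; 1 | none } => 2
edge 3 of 15 (RED): { 0; 1 | 2 } => 3/2
edge 4 of 15 (BLUE): { 0; 1; 3/2 | 2 } => 7/4
edge 5 of 15 (BLUE): { 0; 1; 3/2; 7/4 | 2 } => 15/8
edge 6 of 15 (RED): { 0; 1; 3/2; 7/4 | 15/8; 2 } => 29/16
edge 7 of 15 (BLUE): { 0; 1; 3/2; 7/4; 29/16 | 15/8; 2 } => 59/32
edge 8 of 15 (RED): { 0; 1; 3/2; 7/4; 29/16 | 59/32; 15/8; 2 } => 117/64
edge 9 of 15 (BLUE): { 0; 1; 3/2; 7/4; 29/16; 117/64 | 59/32; 15/8; 2 } => 235/128
edge 10 of 15 (BLUE): { 0; 1; 3/2; 7/4; 29/16; 117/64; 235/128 | 59/32; 15/8; 2 } => 471/256
edge 11 of 15 (RED): { 0; 1; 3/2; 7/4; 29/16; 117/64; 235/128 | 471/256; 59/32; 15/8; 2 } => 941/512
edge 12 of 15 (RED): { 0; 1; 3/2; 7/4; 29/16; 117/64; 235/128 | 941/512; 471/256; 59/32; 15/8; 2 } => 1881/1024
edge 13 of 15 (BLUE): { 0; 1; 3/2; 7/4; 29/16; 117/64; 235/128; 1881/1024 | 941/512; 471/256; 59/32; 15/8; 2 } => 3763/2048
edge 14 of 15 (BLUE): { 0; 1; 3/2; 7/4; 29/16; 117/64; 235/128; 1881/1024; 3763/2048 | 941/512; 471/256; 59/32; 15/8; 2 } => 7527/4096
edge 15 of 15 (BLUE): { 0; 1; 3/2; 7/4; 29/16; 117/64; 235/128; 1881/1024; 3763/2048; 7527/4096 | 941/512; 471/256; 59/32; 15/8; 2 } => 15055/8192

15055/8192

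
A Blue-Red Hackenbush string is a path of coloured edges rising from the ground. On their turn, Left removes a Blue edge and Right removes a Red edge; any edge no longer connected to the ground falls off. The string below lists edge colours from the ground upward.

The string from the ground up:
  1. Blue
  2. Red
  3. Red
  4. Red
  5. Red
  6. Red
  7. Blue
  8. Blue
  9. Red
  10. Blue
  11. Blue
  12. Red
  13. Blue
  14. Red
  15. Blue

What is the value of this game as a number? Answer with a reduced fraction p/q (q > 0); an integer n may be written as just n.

875/16384

Recurse on prefixes of the 15-edge string Blue Red Red Red Red Red Blue Blue Red Blue Blue Red Blue Red Blue:
edge 1 of 15 (Blue): { 0 | none } → 1
edge 2 of 15 (Red): { 0 | 1 } → 1/2
edge 3 of 15 (Red): { 0 | 1/2,1 } → 1/4
edge 4 of 15 (Red): { 0 | 1/4,1/2,1 } → 1/8
edge 5 of 15 (Red): { 0 | 1/8,1/4,1/2,1 } → 1/16
edge 6 of 15 (Red): { 0 | 1/16,1/8,1/4,1/2,1 } → 1/32
edge 7 of 15 (Blue): { 0,1/32 | 1/16,1/8,1/4,1/2,1 } → 3/64
edge 8 of 15 (Blue): { 0,1/32,3/64 | 1/16,1/8,1/4,1/2,1 } → 7/128
edge 9 of 15 (Red): { 0,1/32,3/64 | 7/128,1/16,1/8,1/4,1/2,1 } → 13/256
edge 10 of 15 (Blue): { 0,1/32,3/64,13/256 | 7/128,1/16,1/8,1/4,1/2,1 } → 27/512
edge 11 of 15 (Blue): { 0,1/32,3/64,13/256,27/512 | 7/128,1/16,1/8,1/4,1/2,1 } → 55/1024
edge 12 of 15 (Red): { 0,1/32,3/64,13/256,27/512 | 55/1024,7/128,1/16,1/8,1/4,1/2,1 } → 109/2048
edge 13 of 15 (Blue): { 0,1/32,3/64,13/256,27/512,109/2048 | 55/1024,7/128,1/16,1/8,1/4,1/2,1 } → 219/4096
edge 14 of 15 (Red): { 0,1/32,3/64,13/256,27/512,109/2048 | 219/4096,55/1024,7/128,1/16,1/8,1/4,1/2,1 } → 437/8192
edge 15 of 15 (Blue): { 0,1/32,3/64,13/256,27/512,109/2048,437/8192 | 219/4096,55/1024,7/128,1/16,1/8,1/4,1/2,1 } → 875/16384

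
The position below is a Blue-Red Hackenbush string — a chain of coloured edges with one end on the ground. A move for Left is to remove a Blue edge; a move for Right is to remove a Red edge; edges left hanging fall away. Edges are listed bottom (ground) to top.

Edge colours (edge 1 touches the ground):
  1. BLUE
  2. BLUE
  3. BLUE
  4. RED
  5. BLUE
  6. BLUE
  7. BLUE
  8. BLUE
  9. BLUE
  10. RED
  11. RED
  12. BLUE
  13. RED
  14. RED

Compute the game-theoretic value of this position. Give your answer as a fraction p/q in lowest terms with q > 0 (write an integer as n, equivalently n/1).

6089/2048

edge 1 of 14 (BLUE): { 0 | (no moves) } -> 1
edge 2 of 14 (BLUE): { 0,1 | (no moves) } -> 2
edge 3 of 14 (BLUE): { 0,1,2 | (no moves) } -> 3
edge 4 of 14 (RED): { 0,1,2 | 3 } -> 5/2
edge 5 of 14 (BLUE): { 0,1,2,5/2 | 3 } -> 11/4
edge 6 of 14 (BLUE): { 0,1,2,5/2,11/4 | 3 } -> 23/8
edge 7 of 14 (BLUE): { 0,1,2,5/2,11/4,23/8 | 3 } -> 47/16
edge 8 of 14 (BLUE): { 0,1,2,5/2,11/4,23/8,47/16 | 3 } -> 95/32
edge 9 of 14 (BLUE): { 0,1,2,5/2,11/4,23/8,47/16,95/32 | 3 } -> 191/64
edge 10 of 14 (RED): { 0,1,2,5/2,11/4,23/8,47/16,95/32 | 191/64,3 } -> 381/128
edge 11 of 14 (RED): { 0,1,2,5/2,11/4,23/8,47/16,95/32 | 381/128,191/64,3 } -> 761/256
edge 12 of 14 (BLUE): { 0,1,2,5/2,11/4,23/8,47/16,95/32,761/256 | 381/128,191/64,3 } -> 1523/512
edge 13 of 14 (RED): { 0,1,2,5/2,11/4,23/8,47/16,95/32,761/256 | 1523/512,381/128,191/64,3 } -> 3045/1024
edge 14 of 14 (RED): { 0,1,2,5/2,11/4,23/8,47/16,95/32,761/256 | 3045/1024,1523/512,381/128,191/64,3 } -> 6089/2048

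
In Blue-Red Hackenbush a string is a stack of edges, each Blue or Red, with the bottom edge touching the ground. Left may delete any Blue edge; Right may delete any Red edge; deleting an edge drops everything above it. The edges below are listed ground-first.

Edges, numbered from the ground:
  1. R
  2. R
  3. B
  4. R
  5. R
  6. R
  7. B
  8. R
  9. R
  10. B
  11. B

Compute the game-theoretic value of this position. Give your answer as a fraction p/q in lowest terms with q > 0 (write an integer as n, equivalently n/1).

-985/512

Recurse on prefixes of the 11-edge string R R B R R R B R R B B:
R: Left { ∅ }, Right { 0 } = simplest -1
RR: Left { ∅ }, Right { -1; 0 } = simplest -2
RRB: Left { -2 }, Right { -1; 0 } = simplest -3/2
RRBR: Left { -2 }, Right { -3/2; -1; 0 } = simplest -7/4
RRBRR: Left { -2 }, Right { -7/4; -3/2; -1; 0 } = simplest -15/8
RRBRRR: Left { -2 }, Right { -15/8; -7/4; -3/2; -1; 0 } = simplest -31/16
RRBRRRB: Left { -2; -31/16 }, Right { -15/8; -7/4; -3/2; -1; 0 } = simplest -61/32
RRBRRRBR: Left { -2; -31/16 }, Right { -61/32; -15/8; -7/4; -3/2; -1; 0 } = simplest -123/64
RRBRRRBRR: Left { -2; -31/16 }, Right { -123/64; -61/32; -15/8; -7/4; -3/2; -1; 0 } = simplest -247/128
RRBRRRBRRB: Left { -2; -31/16; -247/128 }, Right { -123/64; -61/32; -15/8; -7/4; -3/2; -1; 0 } = simplest -493/256
RRBRRRBRRBB: Left { -2; -31/16; -247/128; -493/256 }, Right { -123/64; -61/32; -15/8; -7/4; -3/2; -1; 0 } = simplest -985/512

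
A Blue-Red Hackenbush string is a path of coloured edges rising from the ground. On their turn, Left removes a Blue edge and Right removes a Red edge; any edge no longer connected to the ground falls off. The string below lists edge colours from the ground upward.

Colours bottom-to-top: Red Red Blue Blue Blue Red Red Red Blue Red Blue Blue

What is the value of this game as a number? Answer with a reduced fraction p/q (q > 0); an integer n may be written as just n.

Recurse on prefixes of the 12-edge string Red Red Blue Blue Blue Red Red Red Blue Red Blue Blue:
val(R) = {  | 0 } gives -1
val(RR) = {  | -1, 0 } gives -2
val(RRB) = { -2 | -1, 0 } gives -3/2
val(RRBB) = { -2, -3/2 | -1, 0 } gives -5/4
val(RRBBB) = { -2, -3/2, -5/4 | -1, 0 } gives -9/8
val(RRBBBR) = { -2, -3/2, -5/4 | -9/8, -1, 0 } gives -19/16
val(RRBBBRR) = { -2, -3/2, -5/4 | -19/16, -9/8, -1, 0 } gives -39/32
val(RRBBBRRR) = { -2, -3/2, -5/4 | -39/32, -19/16, -9/8, -1, 0 } gives -79/64
val(RRBBBRRRB) = { -2, -3/2, -5/4, -79/64 | -39/32, -19/16, -9/8, -1, 0 } gives -157/128
val(RRBBBRRRBR) = { -2, -3/2, -5/4, -79/64 | -157/128, -39/32, -19/16, -9/8, -1, 0 } gives -315/256
val(RRBBBRRRBRB) = { -2, -3/2, -5/4, -79/64, -315/256 | -157/128, -39/32, -19/16, -9/8, -1, 0 } gives -629/512
val(RRBBBRRRBRBB) = { -2, -3/2, -5/4, -79/64, -315/256, -629/512 | -157/128, -39/32, -19/16, -9/8, -1, 0 } gives -1257/1024

-1257/1024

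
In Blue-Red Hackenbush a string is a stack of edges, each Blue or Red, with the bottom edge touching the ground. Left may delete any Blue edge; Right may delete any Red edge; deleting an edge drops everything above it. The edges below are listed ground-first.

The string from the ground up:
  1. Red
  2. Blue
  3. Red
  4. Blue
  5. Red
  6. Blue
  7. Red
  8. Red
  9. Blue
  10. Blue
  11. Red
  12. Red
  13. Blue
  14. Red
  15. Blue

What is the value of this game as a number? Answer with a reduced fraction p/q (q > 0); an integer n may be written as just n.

R: Left { (no moves) }, Right { 0 } → simplest -1
RB: Left { -1 }, Right { 0 } → simplest -1/2
RBR: Left { -1 }, Right { -1/2,0 } → simplest -3/4
RBRB: Left { -1,-3/4 }, Right { -1/2,0 } → simplest -5/8
RBRBR: Left { -1,-3/4 }, Right { -5/8,-1/2,0 } → simplest -11/16
RBRBRB: Left { -1,-3/4,-11/16 }, Right { -5/8,-1/2,0 } → simplest -21/32
RBRBRBR: Left { -1,-3/4,-11/16 }, Right { -21/32,-5/8,-1/2,0 } → simplest -43/64
RBRBRBRR: Left { -1,-3/4,-11/16 }, Right { -43/64,-21/32,-5/8,-1/2,0 } → simplest -87/128
RBRBRBRRB: Left { -1,-3/4,-11/16,-87/128 }, Right { -43/64,-21/32,-5/8,-1/2,0 } → simplest -173/256
RBRBRBRRBB: Left { -1,-3/4,-11/16,-87/128,-173/256 }, Right { -43/64,-21/32,-5/8,-1/2,0 } → simplest -345/512
RBRBRBRRBBR: Left { -1,-3/4,-11/16,-87/128,-173/256 }, Right { -345/512,-43/64,-21/32,-5/8,-1/2,0 } → simplest -691/1024
RBRBRBRRBBRR: Left { -1,-3/4,-11/16,-87/128,-173/256 }, Right { -691/1024,-345/512,-43/64,-21/32,-5/8,-1/2,0 } → simplest -1383/2048
RBRBRBRRBBRRB: Left { -1,-3/4,-11/16,-87/128,-173/256,-1383/2048 }, Right { -691/1024,-345/512,-43/64,-21/32,-5/8,-1/2,0 } → simplest -2765/4096
RBRBRBRRBBRRBR: Left { -1,-3/4,-11/16,-87/128,-173/256,-1383/2048 }, Right { -2765/4096,-691/1024,-345/512,-43/64,-21/32,-5/8,-1/2,0 } → simplest -5531/8192
RBRBRBRRBBRRBRB: Left { -1,-3/4,-11/16,-87/128,-173/256,-1383/2048,-5531/8192 }, Right { -2765/4096,-691/1024,-345/512,-43/64,-21/32,-5/8,-1/2,0 } → simplest -11061/16384

-11061/16384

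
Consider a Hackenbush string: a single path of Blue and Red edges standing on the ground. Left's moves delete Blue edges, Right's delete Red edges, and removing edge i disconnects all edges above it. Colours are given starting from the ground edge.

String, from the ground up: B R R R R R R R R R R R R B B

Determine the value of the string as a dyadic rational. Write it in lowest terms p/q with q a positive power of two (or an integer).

step 1: add B to get B; options L={ 0 } R={ · } -> 1
step 2: add R to get BR; options L={ 0 } R={ 1 } -> 1/2
step 3: add R to get BRR; options L={ 0 } R={ 1/2,1 } -> 1/4
step 4: add R to get BRRR; options L={ 0 } R={ 1/4,1/2,1 } -> 1/8
step 5: add R to get BRRRR; options L={ 0 } R={ 1/8,1/4,1/2,1 } -> 1/16
step 6: add R to get BRRRRR; options L={ 0 } R={ 1/16,1/8,1/4,1/2,1 } -> 1/32
step 7: add R to get BRRRRRR; options L={ 0 } R={ 1/32,1/16,1/8,1/4,1/2,1 } -> 1/64
step 8: add R to get BRRRRRRR; options L={ 0 } R={ 1/64,1/32,1/16,1/8,1/4,1/2,1 } -> 1/128
step 9: add R to get BRRRRRRRR; options L={ 0 } R={ 1/128,1/64,1/32,1/16,1/8,1/4,1/2,1 } -> 1/256
step 10: add R to get BRRRRRRRRR; options L={ 0 } R={ 1/256,1/128,1/64,1/32,1/16,1/8,1/4,1/2,1 } -> 1/512
step 11: add R to get BRRRRRRRRRR; options L={ 0 } R={ 1/512,1/256,1/128,1/64,1/32,1/16,1/8,1/4,1/2,1 } -> 1/1024
step 12: add R to get BRRRRRRRRRRR; options L={ 0 } R={ 1/1024,1/512,1/256,1/128,1/64,1/32,1/16,1/8,1/4,1/2,1 } -> 1/2048
step 13: add R to get BRRRRRRRRRRRR; options L={ 0 } R={ 1/2048,1/1024,1/512,1/256,1/128,1/64,1/32,1/16,1/8,1/4,1/2,1 } -> 1/4096
step 14: add B to get BRRRRRRRRRRRRB; options L={ 0,1/4096 } R={ 1/2048,1/1024,1/512,1/256,1/128,1/64,1/32,1/16,1/8,1/4,1/2,1 } -> 3/8192
step 15: add B to get BRRRRRRRRRRRRBB; options L={ 0,1/4096,3/8192 } R={ 1/2048,1/1024,1/512,1/256,1/128,1/64,1/32,1/16,1/8,1/4,1/2,1 } -> 7/16384

7/16384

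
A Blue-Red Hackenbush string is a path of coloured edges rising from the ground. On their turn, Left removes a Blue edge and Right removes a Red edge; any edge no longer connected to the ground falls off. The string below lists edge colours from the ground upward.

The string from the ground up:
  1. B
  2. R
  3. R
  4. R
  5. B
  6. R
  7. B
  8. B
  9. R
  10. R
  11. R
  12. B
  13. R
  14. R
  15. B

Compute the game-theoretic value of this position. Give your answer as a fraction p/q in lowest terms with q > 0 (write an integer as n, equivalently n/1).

2835/16384

Recurse on prefixes of the 15-edge string B R R R B R B B R R R B R R B:
step 1: add B to get B; options L={ 0 } R={ · } ⇒ 1
step 2: add R to get BR; options L={ 0 } R={ 1 } ⇒ 1/2
step 3: add R to get BRR; options L={ 0 } R={ 1/2,1 } ⇒ 1/4
step 4: add R to get BRRR; options L={ 0 } R={ 1/4,1/2,1 } ⇒ 1/8
step 5: add B to get BRRRB; options L={ 0,1/8 } R={ 1/4,1/2,1 } ⇒ 3/16
step 6: add R to get BRRRBR; options L={ 0,1/8 } R={ 3/16,1/4,1/2,1 } ⇒ 5/32
step 7: add B to get BRRRBRB; options L={ 0,1/8,5/32 } R={ 3/16,1/4,1/2,1 } ⇒ 11/64
step 8: add B to get BRRRBRBB; options L={ 0,1/8,5/32,11/64 } R={ 3/16,1/4,1/2,1 } ⇒ 23/128
step 9: add R to get BRRRBRBBR; options L={ 0,1/8,5/32,11/64 } R={ 23/128,3/16,1/4,1/2,1 } ⇒ 45/256
step 10: add R to get BRRRBRBBRR; options L={ 0,1/8,5/32,11/64 } R={ 45/256,23/128,3/16,1/4,1/2,1 } ⇒ 89/512
step 11: add R to get BRRRBRBBRRR; options L={ 0,1/8,5/32,11/64 } R={ 89/512,45/256,23/128,3/16,1/4,1/2,1 } ⇒ 177/1024
step 12: add B to get BRRRBRBBRRRB; options L={ 0,1/8,5/32,11/64,177/1024 } R={ 89/512,45/256,23/128,3/16,1/4,1/2,1 } ⇒ 355/2048
step 13: add R to get BRRRBRBBRRRBR; options L={ 0,1/8,5/32,11/64,177/1024 } R={ 355/2048,89/512,45/256,23/128,3/16,1/4,1/2,1 } ⇒ 709/4096
step 14: add R to get BRRRBRBBRRRBRR; options L={ 0,1/8,5/32,11/64,177/1024 } R={ 709/4096,355/2048,89/512,45/256,23/128,3/16,1/4,1/2,1 } ⇒ 1417/8192
step 15: add B to get BRRRBRBBRRRBRRB; options L={ 0,1/8,5/32,11/64,177/1024,1417/8192 } R={ 709/4096,355/2048,89/512,45/256,23/128,3/16,1/4,1/2,1 } ⇒ 2835/16384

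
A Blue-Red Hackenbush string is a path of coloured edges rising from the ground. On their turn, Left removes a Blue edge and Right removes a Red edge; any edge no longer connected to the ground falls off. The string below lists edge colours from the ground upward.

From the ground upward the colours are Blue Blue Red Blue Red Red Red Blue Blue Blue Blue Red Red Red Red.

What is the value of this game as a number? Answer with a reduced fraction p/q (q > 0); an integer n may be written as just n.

edge 1 of 15 (Blue): { 0 | ∅ } → 1
edge 2 of 15 (Blue): { 0,1 | ∅ } → 2
edge 3 of 15 (Red): { 0,1 | 2 } → 3/2
edge 4 of 15 (Blue): { 0,1,3/2 | 2 } → 7/4
edge 5 of 15 (Red): { 0,1,3/2 | 7/4,2 } → 13/8
edge 6 of 15 (Red): { 0,1,3/2 | 13/8,7/4,2 } → 25/16
edge 7 of 15 (Red): { 0,1,3/2 | 25/16,13/8,7/4,2 } → 49/32
edge 8 of 15 (Blue): { 0,1,3/2,49/32 | 25/16,13/8,7/4,2 } → 99/64
edge 9 of 15 (Blue): { 0,1,3/2,49/32,99/64 | 25/16,13/8,7/4,2 } → 199/128
edge 10 of 15 (Blue): { 0,1,3/2,49/32,99/64,199/128 | 25/16,13/8,7/4,2 } → 399/256
edge 11 of 15 (Blue): { 0,1,3/2,49/32,99/64,199/128,399/256 | 25/16,13/8,7/4,2 } → 799/512
edge 12 of 15 (Red): { 0,1,3/2,49/32,99/64,199/128,399/256 | 799/512,25/16,13/8,7/4,2 } → 1597/1024
edge 13 of 15 (Red): { 0,1,3/2,49/32,99/64,199/128,399/256 | 1597/1024,799/512,25/16,13/8,7/4,2 } → 3193/2048
edge 14 of 15 (Red): { 0,1,3/2,49/32,99/64,199/128,399/256 | 3193/2048,1597/1024,799/512,25/16,13/8,7/4,2 } → 6385/4096
edge 15 of 15 (Red): { 0,1,3/2,49/32,99/64,199/128,399/256 | 6385/4096,3193/2048,1597/1024,799/512,25/16,13/8,7/4,2 } → 12769/8192

12769/8192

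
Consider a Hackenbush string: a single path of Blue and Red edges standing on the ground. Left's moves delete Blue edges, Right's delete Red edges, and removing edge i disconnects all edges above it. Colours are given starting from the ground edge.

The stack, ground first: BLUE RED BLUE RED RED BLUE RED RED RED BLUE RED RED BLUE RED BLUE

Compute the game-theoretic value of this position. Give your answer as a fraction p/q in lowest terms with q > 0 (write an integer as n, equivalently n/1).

1 of 15 · B · max L 0 · min R +∞ → 1
2 of 15 · BR · max L 0 · min R 1 → 1/2
3 of 15 · BRB · max L 1/2 · min R 1 → 3/4
4 of 15 · BRBR · max L 1/2 · min R 3/4 → 5/8
5 of 15 · BRBRR · max L 1/2 · min R 5/8 → 9/16
6 of 15 · BRBRRB · max L 9/16 · min R 5/8 → 19/32
7 of 15 · BRBRRBR · max L 9/16 · min R 19/32 → 37/64
8 of 15 · BRBRRBRR · max L 9/16 · min R 37/64 → 73/128
9 of 15 · BRBRRBRRR · max L 9/16 · min R 73/128 → 145/256
10 of 15 · BRBRRBRRRB · max L 145/256 · min R 73/128 → 291/512
11 of 15 · BRBRRBRRRBR · max L 145/256 · min R 291/512 → 581/1024
12 of 15 · BRBRRBRRRBRR · max L 145/256 · min R 581/1024 → 1161/2048
13 of 15 · BRBRRBRRRBRRB · max L 1161/2048 · min R 581/1024 → 2323/4096
14 of 15 · BRBRRBRRRBRRBR · max L 1161/2048 · min R 2323/4096 → 4645/8192
15 of 15 · BRBRRBRRRBRRBRB · max L 4645/8192 · min R 2323/4096 → 9291/16384

9291/16384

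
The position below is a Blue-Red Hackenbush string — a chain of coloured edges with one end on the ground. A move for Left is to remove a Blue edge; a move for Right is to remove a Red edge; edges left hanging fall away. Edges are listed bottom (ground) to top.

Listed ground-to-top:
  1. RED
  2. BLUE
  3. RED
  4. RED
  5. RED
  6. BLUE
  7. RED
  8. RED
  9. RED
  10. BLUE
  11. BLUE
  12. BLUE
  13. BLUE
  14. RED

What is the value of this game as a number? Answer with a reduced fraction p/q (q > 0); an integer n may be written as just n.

1 of 14 · R · max L −∞ · min R 0 gives -1
2 of 14 · RB · max L -1 · min R 0 gives -1/2
3 of 14 · RBR · max L -1 · min R -1/2 gives -3/4
4 of 14 · RBRR · max L -1 · min R -3/4 gives -7/8
5 of 14 · RBRRR · max L -1 · min R -7/8 gives -15/16
6 of 14 · RBRRRB · max L -15/16 · min R -7/8 gives -29/32
7 of 14 · RBRRRBR · max L -15/16 · min R -29/32 gives -59/64
8 of 14 · RBRRRBRR · max L -15/16 · min R -59/64 gives -119/128
9 of 14 · RBRRRBRRR · max L -15/16 · min R -119/128 gives -239/256
10 of 14 · RBRRRBRRRB · max L -239/256 · min R -119/128 gives -477/512
11 of 14 · RBRRRBRRRBB · max L -477/512 · min R -119/128 gives -953/1024
12 of 14 · RBRRRBRRRBBB · max L -953/1024 · min R -119/128 gives -1905/2048
13 of 14 · RBRRRBRRRBBBB · max L -1905/2048 · min R -119/128 gives -3809/4096
14 of 14 · RBRRRBRRRBBBBR · max L -1905/2048 · min R -3809/4096 gives -7619/8192

-7619/8192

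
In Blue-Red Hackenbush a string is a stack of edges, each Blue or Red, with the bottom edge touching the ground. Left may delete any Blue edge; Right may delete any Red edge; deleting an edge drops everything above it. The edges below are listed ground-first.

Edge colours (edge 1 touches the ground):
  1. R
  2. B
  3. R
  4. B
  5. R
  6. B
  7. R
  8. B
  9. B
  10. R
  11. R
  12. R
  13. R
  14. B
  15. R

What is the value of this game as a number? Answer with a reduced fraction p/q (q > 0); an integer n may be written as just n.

Recurse on prefixes of the 15-edge string R B R B R B R B B R R R R B R:
v_1 [R]  L=[∅]  R=[0]  so -1
v_2 [RB]  L=[-1]  R=[0]  so -1/2
v_3 [RBR]  L=[-1]  R=[-1/2 0]  so -3/4
v_4 [RBRB]  L=[-1 -3/4]  R=[-1/2 0]  so -5/8
v_5 [RBRBR]  L=[-1 -3/4]  R=[-5/8 -1/2 0]  so -11/16
v_6 [RBRBRB]  L=[-1 -3/4 -11/16]  R=[-5/8 -1/2 0]  so -21/32
v_7 [RBRBRBR]  L=[-1 -3/4 -11/16]  R=[-21/32 -5/8 -1/2 0]  so -43/64
v_8 [RBRBRBRB]  L=[-1 -3/4 -11/16 -43/64]  R=[-21/32 -5/8 -1/2 0]  so -85/128
v_9 [RBRBRBRBB]  L=[-1 -3/4 -11/16 -43/64 -85/128]  R=[-21/32 -5/8 -1/2 0]  so -169/256
v_10 [RBRBRBRBBR]  L=[-1 -3/4 -11/16 -43/64 -85/128]  R=[-169/256 -21/32 -5/8 -1/2 0]  so -339/512
v_11 [RBRBRBRBBRR]  L=[-1 -3/4 -11/16 -43/64 -85/128]  R=[-339/512 -169/256 -21/32 -5/8 -1/2 0]  so -679/1024
v_12 [RBRBRBRBBRRR]  L=[-1 -3/4 -11/16 -43/64 -85/128]  R=[-679/1024 -339/512 -169/256 -21/32 -5/8 -1/2 0]  so -1359/2048
v_13 [RBRBRBRBBRRRR]  L=[-1 -3/4 -11/16 -43/64 -85/128]  R=[-1359/2048 -679/1024 -339/512 -169/256 -21/32 -5/8 -1/2 0]  so -2719/4096
v_14 [RBRBRBRBBRRRRB]  L=[-1 -3/4 -11/16 -43/64 -85/128 -2719/4096]  R=[-1359/2048 -679/1024 -339/512 -169/256 -21/32 -5/8 -1/2 0]  so -5437/8192
v_15 [RBRBRBRBBRRRRBR]  L=[-1 -3/4 -11/16 -43/64 -85/128 -2719/4096]  R=[-5437/8192 -1359/2048 -679/1024 -339/512 -169/256 -21/32 -5/8 -1/2 0]  so -10875/16384

-10875/16384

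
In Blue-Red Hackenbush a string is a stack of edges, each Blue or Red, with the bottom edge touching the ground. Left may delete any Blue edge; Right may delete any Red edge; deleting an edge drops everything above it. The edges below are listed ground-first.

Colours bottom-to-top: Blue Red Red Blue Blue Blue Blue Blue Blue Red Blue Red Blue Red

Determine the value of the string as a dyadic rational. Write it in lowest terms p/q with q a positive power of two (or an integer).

4053/8192

v_1 [B]  L=[0]  R=[∅]  gives 1
v_2 [BR]  L=[0]  R=[1]  gives 1/2
v_3 [BRR]  L=[0]  R=[1/2; 1]  gives 1/4
v_4 [BRRB]  L=[0; 1/4]  R=[1/2; 1]  gives 3/8
v_5 [BRRBB]  L=[0; 1/4; 3/8]  R=[1/2; 1]  gives 7/16
v_6 [BRRBBB]  L=[0; 1/4; 3/8; 7/16]  R=[1/2; 1]  gives 15/32
v_7 [BRRBBBB]  L=[0; 1/4; 3/8; 7/16; 15/32]  R=[1/2; 1]  gives 31/64
v_8 [BRRBBBBB]  L=[0; 1/4; 3/8; 7/16; 15/32; 31/64]  R=[1/2; 1]  gives 63/128
v_9 [BRRBBBBBB]  L=[0; 1/4; 3/8; 7/16; 15/32; 31/64; 63/128]  R=[1/2; 1]  gives 127/256
v_10 [BRRBBBBBBR]  L=[0; 1/4; 3/8; 7/16; 15/32; 31/64; 63/128]  R=[127/256; 1/2; 1]  gives 253/512
v_11 [BRRBBBBBBRB]  L=[0; 1/4; 3/8; 7/16; 15/32; 31/64; 63/128; 253/512]  R=[127/256; 1/2; 1]  gives 507/1024
v_12 [BRRBBBBBBRBR]  L=[0; 1/4; 3/8; 7/16; 15/32; 31/64; 63/128; 253/512]  R=[507/1024; 127/256; 1/2; 1]  gives 1013/2048
v_13 [BRRBBBBBBRBRB]  L=[0; 1/4; 3/8; 7/16; 15/32; 31/64; 63/128; 253/512; 1013/2048]  R=[507/1024; 127/256; 1/2; 1]  gives 2027/4096
v_14 [BRRBBBBBBRBRBR]  L=[0; 1/4; 3/8; 7/16; 15/32; 31/64; 63/128; 253/512; 1013/2048]  R=[2027/4096; 507/1024; 127/256; 1/2; 1]  gives 4053/8192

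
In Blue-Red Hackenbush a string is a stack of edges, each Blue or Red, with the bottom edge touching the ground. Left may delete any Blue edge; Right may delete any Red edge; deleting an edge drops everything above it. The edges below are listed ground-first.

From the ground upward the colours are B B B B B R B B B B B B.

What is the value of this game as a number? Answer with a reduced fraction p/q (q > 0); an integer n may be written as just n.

Prefix values for B B B B B R B B B B B B via {L|R} + simplicity:
edge 1 of 12 (B): { 0 |  } → 1
edge 2 of 12 (B): { 0, 1 |  } → 2
edge 3 of 12 (B): { 0, 1, 2 |  } → 3
edge 4 of 12 (B): { 0, 1, 2, 3 |  } → 4
edge 5 of 12 (B): { 0, 1, 2, 3, 4 |  } → 5
edge 6 of 12 (R): { 0, 1, 2, 3, 4 | 5 } → 9/2
edge 7 of 12 (B): { 0, 1, 2, 3, 4, 9/2 | 5 } → 19/4
edge 8 of 12 (B): { 0, 1, 2, 3, 4, 9/2, 19/4 | 5 } → 39/8
edge 9 of 12 (B): { 0, 1, 2, 3, 4, 9/2, 19/4, 39/8 | 5 } → 79/16
edge 10 of 12 (B): { 0, 1, 2, 3, 4, 9/2, 19/4, 39/8, 79/16 | 5 } → 159/32
edge 11 of 12 (B): { 0, 1, 2, 3, 4, 9/2, 19/4, 39/8, 79/16, 159/32 | 5 } → 319/64
edge 12 of 12 (B): { 0, 1, 2, 3, 4, 9/2, 19/4, 39/8, 79/16, 159/32, 319/64 | 5 } → 639/128

639/128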